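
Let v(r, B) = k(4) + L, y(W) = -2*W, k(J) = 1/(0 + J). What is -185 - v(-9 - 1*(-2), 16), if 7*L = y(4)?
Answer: -5155/28 ≈ -184.11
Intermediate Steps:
k(J) = 1/J
L = -8/7 (L = (-2*4)/7 = (⅐)*(-8) = -8/7 ≈ -1.1429)
v(r, B) = -25/28 (v(r, B) = 1/4 - 8/7 = ¼ - 8/7 = -25/28)
-185 - v(-9 - 1*(-2), 16) = -185 - 1*(-25/28) = -185 + 25/28 = -5155/28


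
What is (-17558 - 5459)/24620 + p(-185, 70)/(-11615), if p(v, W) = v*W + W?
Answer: 432723/2486620 ≈ 0.17402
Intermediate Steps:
p(v, W) = W + W*v (p(v, W) = W*v + W = W + W*v)
(-17558 - 5459)/24620 + p(-185, 70)/(-11615) = (-17558 - 5459)/24620 + (70*(1 - 185))/(-11615) = -23017*1/24620 + (70*(-184))*(-1/11615) = -23017/24620 - 12880*(-1/11615) = -23017/24620 + 112/101 = 432723/2486620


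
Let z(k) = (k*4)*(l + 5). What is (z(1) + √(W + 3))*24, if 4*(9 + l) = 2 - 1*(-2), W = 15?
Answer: -288 + 72*√2 ≈ -186.18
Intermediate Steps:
l = -8 (l = -9 + (2 - 1*(-2))/4 = -9 + (2 + 2)/4 = -9 + (¼)*4 = -9 + 1 = -8)
z(k) = -12*k (z(k) = (k*4)*(-8 + 5) = (4*k)*(-3) = -12*k)
(z(1) + √(W + 3))*24 = (-12*1 + √(15 + 3))*24 = (-12 + √18)*24 = (-12 + 3*√2)*24 = -288 + 72*√2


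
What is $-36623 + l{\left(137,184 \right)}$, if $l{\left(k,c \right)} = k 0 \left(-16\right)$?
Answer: $-36623$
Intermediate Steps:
$l{\left(k,c \right)} = 0$ ($l{\left(k,c \right)} = 0 \left(-16\right) = 0$)
$-36623 + l{\left(137,184 \right)} = -36623 + 0 = -36623$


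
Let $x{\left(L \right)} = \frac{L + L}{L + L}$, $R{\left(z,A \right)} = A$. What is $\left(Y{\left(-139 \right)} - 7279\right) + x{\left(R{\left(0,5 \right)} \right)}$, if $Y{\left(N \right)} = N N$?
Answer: $12043$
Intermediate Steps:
$Y{\left(N \right)} = N^{2}$
$x{\left(L \right)} = 1$ ($x{\left(L \right)} = \frac{2 L}{2 L} = 2 L \frac{1}{2 L} = 1$)
$\left(Y{\left(-139 \right)} - 7279\right) + x{\left(R{\left(0,5 \right)} \right)} = \left(\left(-139\right)^{2} - 7279\right) + 1 = \left(19321 - 7279\right) + 1 = 12042 + 1 = 12043$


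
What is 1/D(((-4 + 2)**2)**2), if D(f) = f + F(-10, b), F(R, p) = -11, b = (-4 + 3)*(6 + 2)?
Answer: 1/5 ≈ 0.20000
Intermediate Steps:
b = -8 (b = -1*8 = -8)
D(f) = -11 + f (D(f) = f - 11 = -11 + f)
1/D(((-4 + 2)**2)**2) = 1/(-11 + ((-4 + 2)**2)**2) = 1/(-11 + ((-2)**2)**2) = 1/(-11 + 4**2) = 1/(-11 + 16) = 1/5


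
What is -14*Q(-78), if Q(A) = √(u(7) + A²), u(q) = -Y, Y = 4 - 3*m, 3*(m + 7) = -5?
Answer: -14*√6054 ≈ -1089.3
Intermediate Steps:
m = -26/3 (m = -7 + (⅓)*(-5) = -7 - 5/3 = -26/3 ≈ -8.6667)
Y = 30 (Y = 4 - 3*(-26/3) = 4 + 26 = 30)
u(q) = -30 (u(q) = -1*30 = -30)
Q(A) = √(-30 + A²)
-14*Q(-78) = -14*√(-30 + (-78)²) = -14*√(-30 + 6084) = -14*√6054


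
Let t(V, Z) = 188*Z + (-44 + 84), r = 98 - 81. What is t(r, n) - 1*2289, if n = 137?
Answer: 23507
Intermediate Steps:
r = 17
t(V, Z) = 40 + 188*Z (t(V, Z) = 188*Z + 40 = 40 + 188*Z)
t(r, n) - 1*2289 = (40 + 188*137) - 1*2289 = (40 + 25756) - 2289 = 25796 - 2289 = 23507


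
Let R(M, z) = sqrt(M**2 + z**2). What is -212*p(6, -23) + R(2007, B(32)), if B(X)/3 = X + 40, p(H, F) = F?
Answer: 4876 + 9*sqrt(50305) ≈ 6894.6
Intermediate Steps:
B(X) = 120 + 3*X (B(X) = 3*(X + 40) = 3*(40 + X) = 120 + 3*X)
-212*p(6, -23) + R(2007, B(32)) = -212*(-23) + sqrt(2007**2 + (120 + 3*32)**2) = 4876 + sqrt(4028049 + (120 + 96)**2) = 4876 + sqrt(4028049 + 216**2) = 4876 + sqrt(4028049 + 46656) = 4876 + sqrt(4074705) = 4876 + 9*sqrt(50305)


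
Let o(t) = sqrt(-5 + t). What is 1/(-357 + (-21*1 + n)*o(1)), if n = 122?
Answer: -357/168253 - 202*I/168253 ≈ -0.0021218 - 0.0012006*I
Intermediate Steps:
1/(-357 + (-21*1 + n)*o(1)) = 1/(-357 + (-21*1 + 122)*sqrt(-5 + 1)) = 1/(-357 + (-21 + 122)*sqrt(-4)) = 1/(-357 + 101*(2*I)) = 1/(-357 + 202*I) = (-357 - 202*I)/168253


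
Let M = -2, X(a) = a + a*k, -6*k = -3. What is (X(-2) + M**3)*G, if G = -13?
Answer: 143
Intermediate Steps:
k = 1/2 (k = -1/6*(-3) = 1/2 ≈ 0.50000)
X(a) = 3*a/2 (X(a) = a + a*(1/2) = a + a/2 = 3*a/2)
(X(-2) + M**3)*G = ((3/2)*(-2) + (-2)**3)*(-13) = (-3 - 8)*(-13) = -11*(-13) = 143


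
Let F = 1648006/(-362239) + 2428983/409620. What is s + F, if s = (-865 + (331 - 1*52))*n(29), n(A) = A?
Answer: -840456889289901/49460113060 ≈ -16993.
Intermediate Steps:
s = -16994 (s = (-865 + (331 - 1*52))*29 = (-865 + (331 - 52))*29 = (-865 + 279)*29 = -586*29 = -16994)
F = 68272051739/49460113060 (F = 1648006*(-1/362239) + 2428983*(1/409620) = -1648006/362239 + 809661/136540 = 68272051739/49460113060 ≈ 1.3803)
s + F = -16994 + 68272051739/49460113060 = -840456889289901/49460113060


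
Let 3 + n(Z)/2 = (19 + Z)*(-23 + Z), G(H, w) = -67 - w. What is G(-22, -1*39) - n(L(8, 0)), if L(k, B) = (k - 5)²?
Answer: 762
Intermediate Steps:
L(k, B) = (-5 + k)²
n(Z) = -6 + 2*(-23 + Z)*(19 + Z) (n(Z) = -6 + 2*((19 + Z)*(-23 + Z)) = -6 + 2*((-23 + Z)*(19 + Z)) = -6 + 2*(-23 + Z)*(19 + Z))
G(-22, -1*39) - n(L(8, 0)) = (-67 - (-1)*39) - (-880 - 8*(-5 + 8)² + 2*((-5 + 8)²)²) = (-67 - 1*(-39)) - (-880 - 8*3² + 2*(3²)²) = (-67 + 39) - (-880 - 8*9 + 2*9²) = -28 - (-880 - 72 + 2*81) = -28 - (-880 - 72 + 162) = -28 - 1*(-790) = -28 + 790 = 762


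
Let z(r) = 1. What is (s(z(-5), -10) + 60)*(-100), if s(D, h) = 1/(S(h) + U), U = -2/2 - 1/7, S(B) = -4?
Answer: -53825/9 ≈ -5980.6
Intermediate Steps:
U = -8/7 (U = -2*½ - 1*⅐ = -1 - ⅐ = -8/7 ≈ -1.1429)
s(D, h) = -7/36 (s(D, h) = 1/(-4 - 8/7) = 1/(-36/7) = -7/36)
(s(z(-5), -10) + 60)*(-100) = (-7/36 + 60)*(-100) = (2153/36)*(-100) = -53825/9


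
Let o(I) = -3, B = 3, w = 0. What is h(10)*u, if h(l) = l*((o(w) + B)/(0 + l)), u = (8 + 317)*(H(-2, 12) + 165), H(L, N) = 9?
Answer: 0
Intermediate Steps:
u = 56550 (u = (8 + 317)*(9 + 165) = 325*174 = 56550)
h(l) = 0 (h(l) = l*((-3 + 3)/(0 + l)) = l*(0/l) = l*0 = 0)
h(10)*u = 0*56550 = 0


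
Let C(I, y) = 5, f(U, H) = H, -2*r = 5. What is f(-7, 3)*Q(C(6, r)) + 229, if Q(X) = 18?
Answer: 283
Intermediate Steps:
r = -5/2 (r = -1/2*5 = -5/2 ≈ -2.5000)
f(-7, 3)*Q(C(6, r)) + 229 = 3*18 + 229 = 54 + 229 = 283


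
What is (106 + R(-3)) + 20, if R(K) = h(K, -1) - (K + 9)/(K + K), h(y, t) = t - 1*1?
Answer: 125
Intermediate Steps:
h(y, t) = -1 + t (h(y, t) = t - 1 = -1 + t)
R(K) = -2 - (9 + K)/(2*K) (R(K) = (-1 - 1) - (K + 9)/(K + K) = -2 - (9 + K)/(2*K))
(106 + R(-3)) + 20 = (106 + (1/2)*(-9 - 5*(-3))/(-3)) + 20 = (106 + (1/2)*(-1/3)*(-9 + 15)) + 20 = (106 + (1/2)*(-1/3)*6) + 20 = (106 - 1) + 20 = 105 + 20 = 125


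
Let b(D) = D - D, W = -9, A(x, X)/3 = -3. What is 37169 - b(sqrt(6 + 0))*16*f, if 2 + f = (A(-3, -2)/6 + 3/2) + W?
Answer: 37169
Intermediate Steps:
A(x, X) = -9 (A(x, X) = 3*(-3) = -9)
f = -11 (f = -2 + ((-9/6 + 3/2) - 9) = -2 + ((-9*1/6 + 3*(1/2)) - 9) = -2 + ((-3/2 + 3/2) - 9) = -2 + (0 - 9) = -2 - 9 = -11)
b(D) = 0
37169 - b(sqrt(6 + 0))*16*f = 37169 - 0*16*(-11) = 37169 - 0*(-11) = 37169 - 1*0 = 37169 + 0 = 37169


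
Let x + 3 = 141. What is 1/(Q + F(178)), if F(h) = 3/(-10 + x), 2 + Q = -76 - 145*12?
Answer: -128/232701 ≈ -0.00055006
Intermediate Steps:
x = 138 (x = -3 + 141 = 138)
Q = -1818 (Q = -2 + (-76 - 145*12) = -2 + (-76 - 1740) = -2 - 1816 = -1818)
F(h) = 3/128 (F(h) = 3/(-10 + 138) = 3/128)
1/(Q + F(178)) = 1/(-1818 + 3/128) = 1/(-232701/128) = -128/232701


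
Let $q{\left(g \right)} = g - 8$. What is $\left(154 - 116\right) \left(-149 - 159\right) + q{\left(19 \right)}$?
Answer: $-11693$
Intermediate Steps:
$q{\left(g \right)} = -8 + g$ ($q{\left(g \right)} = g - 8 = -8 + g$)
$\left(154 - 116\right) \left(-149 - 159\right) + q{\left(19 \right)} = \left(154 - 116\right) \left(-149 - 159\right) + \left(-8 + 19\right) = 38 \left(-308\right) + 11 = -11704 + 11 = -11693$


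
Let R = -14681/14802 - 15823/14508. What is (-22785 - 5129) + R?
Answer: -999151095703/35791236 ≈ -27916.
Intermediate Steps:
R = -74533999/35791236 (R = -14681*1/14802 - 15823*1/14508 = -14681/14802 - 15823/14508 = -74533999/35791236 ≈ -2.0825)
(-22785 - 5129) + R = (-22785 - 5129) - 74533999/35791236 = -27914 - 74533999/35791236 = -999151095703/35791236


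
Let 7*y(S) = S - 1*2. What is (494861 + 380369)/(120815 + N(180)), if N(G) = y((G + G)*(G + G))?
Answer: 875230/139329 ≈ 6.2818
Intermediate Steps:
y(S) = -2/7 + S/7 (y(S) = (S - 1*2)/7 = (S - 2)/7 = (-2 + S)/7 = -2/7 + S/7)
N(G) = -2/7 + 4*G**2/7 (N(G) = -2/7 + ((G + G)*(G + G))/7 = -2/7 + ((2*G)*(2*G))/7 = -2/7 + (4*G**2)/7 = -2/7 + 4*G**2/7)
(494861 + 380369)/(120815 + N(180)) = (494861 + 380369)/(120815 + (-2/7 + (4/7)*180**2)) = 875230/(120815 + (-2/7 + (4/7)*32400)) = 875230/(120815 + (-2/7 + 129600/7)) = 875230/(120815 + 18514) = 875230/139329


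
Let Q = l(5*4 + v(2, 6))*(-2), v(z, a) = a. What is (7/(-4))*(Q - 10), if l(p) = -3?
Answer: 7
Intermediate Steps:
Q = 6 (Q = -3*(-2) = 6)
(7/(-4))*(Q - 10) = (7/(-4))*(6 - 10) = (7*(-¼))*(-4) = -7/4*(-4) = 7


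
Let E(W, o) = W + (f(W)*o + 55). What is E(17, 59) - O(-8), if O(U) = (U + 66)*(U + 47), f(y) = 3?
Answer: -2013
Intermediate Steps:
O(U) = (47 + U)*(66 + U) (O(U) = (66 + U)*(47 + U) = (47 + U)*(66 + U))
E(W, o) = 55 + W + 3*o (E(W, o) = W + (3*o + 55) = W + (55 + 3*o) = 55 + W + 3*o)
E(17, 59) - O(-8) = (55 + 17 + 3*59) - (3102 + (-8)² + 113*(-8)) = (55 + 17 + 177) - (3102 + 64 - 904) = 249 - 1*2262 = 249 - 2262 = -2013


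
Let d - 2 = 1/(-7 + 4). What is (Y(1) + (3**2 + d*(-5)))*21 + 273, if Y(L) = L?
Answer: 308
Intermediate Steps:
d = 5/3 (d = 2 + 1/(-7 + 4) = 2 + 1/(-3) = 2 - 1/3 = 5/3 ≈ 1.6667)
(Y(1) + (3**2 + d*(-5)))*21 + 273 = (1 + (3**2 + (5/3)*(-5)))*21 + 273 = (1 + (9 - 25/3))*21 + 273 = (1 + 2/3)*21 + 273 = (5/3)*21 + 273 = 35 + 273 = 308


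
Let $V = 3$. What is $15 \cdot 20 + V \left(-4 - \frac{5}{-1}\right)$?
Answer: $303$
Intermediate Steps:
$15 \cdot 20 + V \left(-4 - \frac{5}{-1}\right) = 15 \cdot 20 + 3 \left(-4 - \frac{5}{-1}\right) = 300 + 3 \left(-4 - -5\right) = 300 + 3 \left(-4 + 5\right) = 300 + 3 \cdot 1 = 300 + 3 = 303$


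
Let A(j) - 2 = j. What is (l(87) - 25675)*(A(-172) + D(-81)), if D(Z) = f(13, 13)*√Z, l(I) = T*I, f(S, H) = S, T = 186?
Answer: 1613810 - 1110681*I ≈ 1.6138e+6 - 1.1107e+6*I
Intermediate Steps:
A(j) = 2 + j
l(I) = 186*I
D(Z) = 13*√Z
(l(87) - 25675)*(A(-172) + D(-81)) = (186*87 - 25675)*((2 - 172) + 13*√(-81)) = (16182 - 25675)*(-170 + 13*(9*I)) = -9493*(-170 + 117*I) = 1613810 - 1110681*I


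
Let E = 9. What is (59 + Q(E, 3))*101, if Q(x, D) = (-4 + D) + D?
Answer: 6161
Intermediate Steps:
Q(x, D) = -4 + 2*D
(59 + Q(E, 3))*101 = (59 + (-4 + 2*3))*101 = (59 + (-4 + 6))*101 = (59 + 2)*101 = 61*101 = 6161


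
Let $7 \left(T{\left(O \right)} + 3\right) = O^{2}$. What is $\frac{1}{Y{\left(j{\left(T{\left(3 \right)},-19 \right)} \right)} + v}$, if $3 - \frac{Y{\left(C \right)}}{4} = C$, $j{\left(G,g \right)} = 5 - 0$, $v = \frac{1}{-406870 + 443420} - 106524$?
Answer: $- \frac{36550}{3893744599} \approx -9.3868 \cdot 10^{-6}$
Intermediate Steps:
$T{\left(O \right)} = -3 + \frac{O^{2}}{7}$
$v = - \frac{3893452199}{36550}$ ($v = \frac{1}{36550} - 106524 = - \frac{3893452199}{36550} \approx -1.0652 \cdot 10^{5}$)
$j{\left(G,g \right)} = 5$ ($j{\left(G,g \right)} = 5 + 0 = 5$)
$Y{\left(C \right)} = 12 - 4 C$
$\frac{1}{Y{\left(j{\left(T{\left(3 \right)},-19 \right)} \right)} + v} = \frac{1}{\left(12 - 20\right) - \frac{3893452199}{36550}} = \frac{1}{-8 - \frac{3893452199}{36550}} = \frac{1}{- \frac{3893744599}{36550}} = - \frac{36550}{3893744599}$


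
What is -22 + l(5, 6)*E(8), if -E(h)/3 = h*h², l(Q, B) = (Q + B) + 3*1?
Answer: -21526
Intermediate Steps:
l(Q, B) = 3 + B + Q (l(Q, B) = (B + Q) + 3 = 3 + B + Q)
E(h) = -3*h³ (E(h) = -3*h*h² = -3*h³)
-22 + l(5, 6)*E(8) = -22 + (3 + 6 + 5)*(-3*8³) = -22 + 14*(-3*512) = -22 + 14*(-1536) = -22 - 21504 = -21526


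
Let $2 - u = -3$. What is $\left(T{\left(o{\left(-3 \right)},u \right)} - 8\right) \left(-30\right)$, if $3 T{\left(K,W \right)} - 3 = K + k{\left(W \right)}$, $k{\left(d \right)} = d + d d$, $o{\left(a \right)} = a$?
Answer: $-60$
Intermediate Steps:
$u = 5$ ($u = 2 - -3 = 2 + 3 = 5$)
$k{\left(d \right)} = d + d^{2}$
$T{\left(K,W \right)} = 1 + \frac{K}{3} + \frac{W \left(1 + W\right)}{3}$ ($T{\left(K,W \right)} = 1 + \frac{K + W \left(1 + W\right)}{3} = 1 + \left(\frac{K}{3} + \frac{W \left(1 + W\right)}{3}\right) = 1 + \frac{K}{3} + \frac{W \left(1 + W\right)}{3}$)
$\left(T{\left(o{\left(-3 \right)},u \right)} - 8\right) \left(-30\right) = \left(\left(1 + \frac{1}{3} \left(-3\right) + \frac{1}{3} \cdot 5 \left(1 + 5\right)\right) - 8\right) \left(-30\right) = \left(\left(1 - 1 + \frac{1}{3} \cdot 5 \cdot 6\right) - 8\right) \left(-30\right) = \left(\left(1 - 1 + 10\right) - 8\right) \left(-30\right) = \left(10 - 8\right) \left(-30\right) = 2 \left(-30\right) = -60$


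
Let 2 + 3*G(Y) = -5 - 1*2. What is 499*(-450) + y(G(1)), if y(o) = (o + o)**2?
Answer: -224514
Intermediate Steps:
G(Y) = -3 (G(Y) = -2/3 + (-5 - 1*2)/3 = -2/3 + (-5 - 2)/3 = -2/3 + (1/3)*(-7) = -2/3 - 7/3 = -3)
y(o) = 4*o**2 (y(o) = (2*o)**2 = 4*o**2)
499*(-450) + y(G(1)) = 499*(-450) + 4*(-3)**2 = -224550 + 4*9 = -224550 + 36 = -224514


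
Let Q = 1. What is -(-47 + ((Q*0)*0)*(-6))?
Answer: 47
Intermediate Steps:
-(-47 + ((Q*0)*0)*(-6)) = -(-47 + ((1*0)*0)*(-6)) = -(-47 + (0*0)*(-6)) = -(-47 + 0*(-6)) = -(-47 + 0) = -1*(-47) = 47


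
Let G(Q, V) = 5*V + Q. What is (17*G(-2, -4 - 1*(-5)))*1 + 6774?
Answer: 6825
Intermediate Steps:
G(Q, V) = Q + 5*V
(17*G(-2, -4 - 1*(-5)))*1 + 6774 = (17*(-2 + 5*(-4 - 1*(-5))))*1 + 6774 = (17*(-2 + 5*(-4 + 5)))*1 + 6774 = (17*(-2 + 5*1))*1 + 6774 = (17*(-2 + 5))*1 + 6774 = (17*3)*1 + 6774 = 51*1 + 6774 = 51 + 6774 = 6825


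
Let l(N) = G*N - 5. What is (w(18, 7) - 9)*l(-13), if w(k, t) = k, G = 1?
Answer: -162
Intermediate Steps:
l(N) = -5 + N (l(N) = 1*N - 5 = N - 5 = -5 + N)
(w(18, 7) - 9)*l(-13) = (18 - 9)*(-5 - 13) = 9*(-18) = -162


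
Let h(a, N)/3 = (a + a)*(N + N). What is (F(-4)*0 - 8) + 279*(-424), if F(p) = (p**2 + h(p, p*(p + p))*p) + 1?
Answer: -118304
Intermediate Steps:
h(a, N) = 12*N*a (h(a, N) = 3*((a + a)*(N + N)) = 3*((2*a)*(2*N)) = 3*(4*N*a) = 12*N*a)
F(p) = 1 + p**2 + 24*p**4 (F(p) = (p**2 + (12*(p*(p + p))*p)*p) + 1 = (p**2 + (12*(p*(2*p))*p)*p) + 1 = (p**2 + (12*(2*p**2)*p)*p) + 1 = (p**2 + (24*p**3)*p) + 1 = (p**2 + 24*p**4) + 1 = 1 + p**2 + 24*p**4)
(F(-4)*0 - 8) + 279*(-424) = ((1 + (-4)**2 + 24*(-4)**4)*0 - 8) + 279*(-424) = ((1 + 16 + 24*256)*0 - 8) - 118296 = ((1 + 16 + 6144)*0 - 8) - 118296 = (6161*0 - 8) - 118296 = (0 - 8) - 118296 = -8 - 118296 = -118304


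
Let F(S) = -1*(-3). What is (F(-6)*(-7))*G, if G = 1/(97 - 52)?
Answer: -7/15 ≈ -0.46667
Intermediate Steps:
F(S) = 3
G = 1/45 ≈ 0.022222
(F(-6)*(-7))*G = (3*(-7))*(1/45) = -21*1/45 = -7/15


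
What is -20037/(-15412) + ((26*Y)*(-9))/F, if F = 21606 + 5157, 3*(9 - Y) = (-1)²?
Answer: 168331565/137490452 ≈ 1.2243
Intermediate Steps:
Y = 26/3 (Y = 9 - ⅓*(-1)² = 9 - ⅓*1 = 9 - ⅓ = 26/3 ≈ 8.6667)
F = 26763
-20037/(-15412) + ((26*Y)*(-9))/F = -20037/(-15412) + ((26*(26/3))*(-9))/26763 = -20037*(-1/15412) + ((676/3)*(-9))*(1/26763) = 20037/15412 - 2028*1/26763 = 20037/15412 - 676/8921 = 168331565/137490452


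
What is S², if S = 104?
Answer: 10816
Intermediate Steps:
S² = 104² = 10816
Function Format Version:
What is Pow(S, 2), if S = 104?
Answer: 10816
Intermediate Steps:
Pow(S, 2) = Pow(104, 2) = 10816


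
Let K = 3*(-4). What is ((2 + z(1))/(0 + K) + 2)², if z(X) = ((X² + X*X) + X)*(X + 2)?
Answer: 169/144 ≈ 1.1736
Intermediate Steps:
z(X) = (2 + X)*(X + 2*X²) (z(X) = ((X² + X²) + X)*(2 + X) = (2*X² + X)*(2 + X) = (X + 2*X²)*(2 + X) = (2 + X)*(X + 2*X²))
K = -12
((2 + z(1))/(0 + K) + 2)² = ((2 + 1*(2 + 2*1² + 5*1))/(0 - 12) + 2)² = ((2 + 1*(2 + 2*1 + 5))/(-12) + 2)² = ((2 + 1*(2 + 2 + 5))*(-1/12) + 2)² = ((2 + 1*9)*(-1/12) + 2)² = ((2 + 9)*(-1/12) + 2)² = (11*(-1/12) + 2)² = (-11/12 + 2)² = (13/12)² = 169/144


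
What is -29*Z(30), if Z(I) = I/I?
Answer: -29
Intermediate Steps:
Z(I) = 1
-29*Z(30) = -29*1 = -29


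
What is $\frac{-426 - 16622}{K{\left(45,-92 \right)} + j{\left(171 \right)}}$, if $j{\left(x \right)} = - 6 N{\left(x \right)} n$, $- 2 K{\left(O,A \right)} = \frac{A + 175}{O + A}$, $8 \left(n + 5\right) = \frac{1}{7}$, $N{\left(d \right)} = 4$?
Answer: $- \frac{11217584}{79259} \approx -141.53$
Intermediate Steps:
$n = - \frac{279}{56}$ ($n = -5 + \frac{1}{8 \cdot 7} = -5 + \frac{1}{8} \cdot \frac{1}{7} = -5 + \frac{1}{56} = - \frac{279}{56} \approx -4.9821$)
$K{\left(O,A \right)} = - \frac{175 + A}{2 \left(A + O\right)}$ ($K{\left(O,A \right)} = - \frac{\left(A + 175\right) \frac{1}{O + A}}{2} = - \frac{\left(175 + A\right) \frac{1}{A + O}}{2} = - \frac{\frac{1}{A + O} \left(175 + A\right)}{2} = - \frac{175 + A}{2 \left(A + O\right)}$)
$j{\left(x \right)} = \frac{837}{7}$ ($j{\left(x \right)} = \left(-6\right) 4 \left(- \frac{279}{56}\right) = \left(-24\right) \left(- \frac{279}{56}\right) = \frac{837}{7}$)
$\frac{-426 - 16622}{K{\left(45,-92 \right)} + j{\left(171 \right)}} = \frac{-426 - 16622}{\frac{-175 - -92}{2 \left(-92 + 45\right)} + \frac{837}{7}} = - \frac{17048}{\frac{-175 + 92}{2 \left(-47\right)} + \frac{837}{7}} = - \frac{17048}{\frac{1}{2} \left(- \frac{1}{47}\right) \left(-83\right) + \frac{837}{7}} = - \frac{17048}{\frac{83}{94} + \frac{837}{7}} = - \frac{17048}{\frac{79259}{658}} = \left(-17048\right) \frac{658}{79259} = - \frac{11217584}{79259}$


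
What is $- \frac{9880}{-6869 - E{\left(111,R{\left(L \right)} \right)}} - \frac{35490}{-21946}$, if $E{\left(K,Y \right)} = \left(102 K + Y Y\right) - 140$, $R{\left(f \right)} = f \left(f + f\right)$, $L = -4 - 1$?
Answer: $\frac{473090735}{225506123} \approx 2.0979$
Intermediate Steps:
$L = -5$ ($L = -4 - 1 = -5$)
$R{\left(f \right)} = 2 f^{2}$ ($R{\left(f \right)} = f 2 f = 2 f^{2}$)
$E{\left(K,Y \right)} = -140 + Y^{2} + 102 K$ ($E{\left(K,Y \right)} = \left(102 K + Y^{2}\right) - 140 = \left(Y^{2} + 102 K\right) - 140 = -140 + Y^{2} + 102 K$)
$- \frac{9880}{-6869 - E{\left(111,R{\left(L \right)} \right)}} - \frac{35490}{-21946} = - \frac{9880}{-6869 - \left(-140 + \left(2 \left(-5\right)^{2}\right)^{2} + 102 \cdot 111\right)} - \frac{35490}{-21946} = - \frac{9880}{-6869 - \left(-140 + \left(2 \cdot 25\right)^{2} + 11322\right)} - - \frac{17745}{10973} = - \frac{9880}{-6869 - \left(-140 + 50^{2} + 11322\right)} + \frac{17745}{10973} = - \frac{9880}{-6869 - \left(-140 + 2500 + 11322\right)} + \frac{17745}{10973} = - \frac{9880}{-6869 - 13682} + \frac{17745}{10973} = - \frac{9880}{-20551} + \frac{17745}{10973} = \left(-9880\right) \left(- \frac{1}{20551}\right) + \frac{17745}{10973} = \frac{9880}{20551} + \frac{17745}{10973} = \frac{473090735}{225506123}$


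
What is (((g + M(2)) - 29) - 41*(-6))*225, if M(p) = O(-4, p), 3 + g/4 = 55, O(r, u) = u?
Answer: 96075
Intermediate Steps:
g = 208 (g = -12 + 4*55 = -12 + 220 = 208)
M(p) = p
(((g + M(2)) - 29) - 41*(-6))*225 = (((208 + 2) - 29) - 41*(-6))*225 = ((210 - 29) + 246)*225 = (181 + 246)*225 = 427*225 = 96075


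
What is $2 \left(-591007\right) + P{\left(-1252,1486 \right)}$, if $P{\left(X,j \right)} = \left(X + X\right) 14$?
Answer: $-1217070$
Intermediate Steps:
$P{\left(X,j \right)} = 28 X$ ($P{\left(X,j \right)} = 2 X 14 = 28 X$)
$2 \left(-591007\right) + P{\left(-1252,1486 \right)} = 2 \left(-591007\right) + 28 \left(-1252\right) = -1182014 - 35056 = -1217070$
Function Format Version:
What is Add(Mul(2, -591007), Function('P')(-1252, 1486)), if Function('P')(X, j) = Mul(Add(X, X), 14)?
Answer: -1217070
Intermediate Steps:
Function('P')(X, j) = Mul(28, X) (Function('P')(X, j) = Mul(Mul(2, X), 14) = Mul(28, X))
Add(Mul(2, -591007), Function('P')(-1252, 1486)) = Add(Mul(2, -591007), Mul(28, -1252)) = Add(-1182014, -35056) = -1217070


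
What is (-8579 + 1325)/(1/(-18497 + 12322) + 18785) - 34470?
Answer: -1999237137615/57998687 ≈ -34470.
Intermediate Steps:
(-8579 + 1325)/(1/(-18497 + 12322) + 18785) - 34470 = -7254/(1/(-6175) + 18785) - 34470 = -7254/(-1/6175 + 18785) - 34470 = -7254/115997374/6175 - 34470 = -7254*6175/115997374 - 34470 = -22396725/57998687 - 34470 = -1999237137615/57998687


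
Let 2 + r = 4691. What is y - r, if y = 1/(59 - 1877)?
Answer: -8524603/1818 ≈ -4689.0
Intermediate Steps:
r = 4689 (r = -2 + 4691 = 4689)
y = -1/1818 (y = 1/(-1818) = -1/1818 ≈ -0.00055005)
y - r = -1/1818 - 1*4689 = -1/1818 - 4689 = -8524603/1818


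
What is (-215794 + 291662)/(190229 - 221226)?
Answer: -75868/30997 ≈ -2.4476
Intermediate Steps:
(-215794 + 291662)/(190229 - 221226) = 75868/(-30997) = 75868*(-1/30997) = -75868/30997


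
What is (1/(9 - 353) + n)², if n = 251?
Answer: 7455113649/118336 ≈ 63000.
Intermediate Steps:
(1/(9 - 353) + n)² = (1/(9 - 353) + 251)² = (1/(-344) + 251)² = (-1/344 + 251)² = (86343/344)² = 7455113649/118336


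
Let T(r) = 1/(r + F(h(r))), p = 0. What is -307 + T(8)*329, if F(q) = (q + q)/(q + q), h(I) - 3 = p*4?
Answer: -2434/9 ≈ -270.44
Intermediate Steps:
h(I) = 3 (h(I) = 3 + 0*4 = 3 + 0 = 3)
F(q) = 1 (F(q) = (2*q)/((2*q)) = (2*q)*(1/(2*q)) = 1)
T(r) = 1/(1 + r) (T(r) = 1/(r + 1) = 1/(1 + r))
-307 + T(8)*329 = -307 + 329/(1 + 8) = -307 + 329/9 = -2434/9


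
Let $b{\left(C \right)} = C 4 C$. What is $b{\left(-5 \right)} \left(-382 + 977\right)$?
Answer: $59500$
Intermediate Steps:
$b{\left(C \right)} = 4 C^{2}$ ($b{\left(C \right)} = 4 C C = 4 C^{2}$)
$b{\left(-5 \right)} \left(-382 + 977\right) = 4 \left(-5\right)^{2} \left(-382 + 977\right) = 4 \cdot 25 \cdot 595 = 100 \cdot 595 = 59500$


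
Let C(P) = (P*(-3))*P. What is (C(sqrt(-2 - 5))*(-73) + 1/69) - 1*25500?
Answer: -1865276/69 ≈ -27033.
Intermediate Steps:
C(P) = -3*P**2 (C(P) = (-3*P)*P = -3*P**2)
(C(sqrt(-2 - 5))*(-73) + 1/69) - 1*25500 = (-3*(sqrt(-2 - 5))**2*(-73) + 1/69) - 1*25500 = (-3*(sqrt(-7))**2*(-73) + 1/69) - 25500 = (-3*(I*sqrt(7))**2*(-73) + 1/69) - 25500 = (-3*(-7)*(-73) + 1/69) - 25500 = (21*(-73) + 1/69) - 25500 = (-1533 + 1/69) - 25500 = -105776/69 - 25500 = -1865276/69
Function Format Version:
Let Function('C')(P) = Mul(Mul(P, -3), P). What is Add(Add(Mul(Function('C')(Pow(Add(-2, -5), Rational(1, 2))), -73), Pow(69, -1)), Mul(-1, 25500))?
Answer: Rational(-1865276, 69) ≈ -27033.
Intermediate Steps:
Function('C')(P) = Mul(-3, Pow(P, 2)) (Function('C')(P) = Mul(Mul(-3, P), P) = Mul(-3, Pow(P, 2)))
Add(Add(Mul(Function('C')(Pow(Add(-2, -5), Rational(1, 2))), -73), Pow(69, -1)), Mul(-1, 25500)) = Add(Add(Mul(Mul(-3, Pow(Pow(Add(-2, -5), Rational(1, 2)), 2)), -73), Pow(69, -1)), Mul(-1, 25500)) = Add(Add(Mul(Mul(-3, Pow(Pow(-7, Rational(1, 2)), 2)), -73), Rational(1, 69)), -25500) = Add(Add(Mul(Mul(-3, Pow(Mul(I, Pow(7, Rational(1, 2))), 2)), -73), Rational(1, 69)), -25500) = Add(Add(Mul(Mul(-3, -7), -73), Rational(1, 69)), -25500) = Add(Add(Mul(21, -73), Rational(1, 69)), -25500) = Add(Add(-1533, Rational(1, 69)), -25500) = Add(Rational(-105776, 69), -25500) = Rational(-1865276, 69)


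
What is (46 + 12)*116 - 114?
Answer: 6614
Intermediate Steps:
(46 + 12)*116 - 114 = 58*116 - 114 = 6728 - 114 = 6614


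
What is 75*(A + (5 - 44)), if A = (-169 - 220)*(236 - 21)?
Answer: -6275550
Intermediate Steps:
A = -83635 (A = -389*215 = -83635)
75*(A + (5 - 44)) = 75*(-83635 + (5 - 44)) = 75*(-83635 - 39) = 75*(-83674) = -6275550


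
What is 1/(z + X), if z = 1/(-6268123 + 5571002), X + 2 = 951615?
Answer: 697121/663389406172 ≈ 1.0508e-6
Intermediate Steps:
X = 951613 (X = -2 + 951615 = 951613)
z = -1/697121 (z = 1/(-697121) = -1/697121 ≈ -1.4345e-6)
1/(z + X) = 1/(-1/697121 + 951613) = 1/(663389406172/697121) = 697121/663389406172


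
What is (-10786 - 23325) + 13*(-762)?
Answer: -44017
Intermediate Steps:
(-10786 - 23325) + 13*(-762) = -34111 - 9906 = -44017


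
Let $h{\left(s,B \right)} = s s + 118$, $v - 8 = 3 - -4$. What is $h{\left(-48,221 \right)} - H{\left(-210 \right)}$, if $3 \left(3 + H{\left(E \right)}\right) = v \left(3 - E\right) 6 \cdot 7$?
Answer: $-42305$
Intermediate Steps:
$v = 15$ ($v = 8 + \left(3 - -4\right) = 8 + \left(3 + 4\right) = 8 + 7 = 15$)
$h{\left(s,B \right)} = 118 + s^{2}$ ($h{\left(s,B \right)} = s^{2} + 118 = 118 + s^{2}$)
$H{\left(E \right)} = 627 - 210 E$ ($H{\left(E \right)} = -3 + \frac{15 \left(3 - E\right) 6 \cdot 7}{3} = -3 + \frac{\left(45 - 15 E\right) 6 \cdot 7}{3} = -3 + \frac{\left(270 - 90 E\right) 7}{3} = -3 + \frac{1890 - 630 E}{3} = -3 - \left(-630 + 210 E\right) = 627 - 210 E$)
$h{\left(-48,221 \right)} - H{\left(-210 \right)} = \left(118 + \left(-48\right)^{2}\right) - \left(627 - -44100\right) = \left(118 + 2304\right) - \left(627 + 44100\right) = 2422 - 44727 = -42305$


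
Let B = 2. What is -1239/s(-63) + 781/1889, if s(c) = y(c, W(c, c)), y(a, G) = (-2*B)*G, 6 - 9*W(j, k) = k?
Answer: 7093265/173788 ≈ 40.816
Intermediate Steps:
W(j, k) = ⅔ - k/9
y(a, G) = -4*G (y(a, G) = (-2*2)*G = -4*G)
s(c) = -8/3 + 4*c/9 (s(c) = -4*(⅔ - c/9) = -8/3 + 4*c/9)
-1239/s(-63) + 781/1889 = -1239/(-8/3 + (4/9)*(-63)) + 781/1889 = -1239/(-8/3 - 28) + 781*(1/1889) = -1239/(-92/3) + 781/1889 = -1239*(-3/92) + 781/1889 = 3717/92 + 781/1889 = 7093265/173788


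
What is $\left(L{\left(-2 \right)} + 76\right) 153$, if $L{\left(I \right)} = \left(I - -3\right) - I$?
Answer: $12087$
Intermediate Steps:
$L{\left(I \right)} = 3$ ($L{\left(I \right)} = \left(I + 3\right) - I = \left(3 + I\right) - I = 3$)
$\left(L{\left(-2 \right)} + 76\right) 153 = \left(3 + 76\right) 153 = 79 \cdot 153 = 12087$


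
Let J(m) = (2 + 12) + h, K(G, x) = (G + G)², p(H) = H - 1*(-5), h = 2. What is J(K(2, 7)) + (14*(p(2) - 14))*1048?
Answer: -102688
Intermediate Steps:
p(H) = 5 + H (p(H) = H + 5 = 5 + H)
K(G, x) = 4*G² (K(G, x) = (2*G)² = 4*G²)
J(m) = 16 (J(m) = (2 + 12) + 2 = 14 + 2 = 16)
J(K(2, 7)) + (14*(p(2) - 14))*1048 = 16 + (14*((5 + 2) - 14))*1048 = 16 + (14*(7 - 14))*1048 = 16 + (14*(-7))*1048 = 16 - 98*1048 = 16 - 102704 = -102688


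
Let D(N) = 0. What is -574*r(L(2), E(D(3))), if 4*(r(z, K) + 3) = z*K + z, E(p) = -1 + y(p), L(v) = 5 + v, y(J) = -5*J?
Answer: 1722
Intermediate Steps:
E(p) = -1 - 5*p
r(z, K) = -3 + z/4 + K*z/4 (r(z, K) = -3 + (z*K + z)/4 = -3 + (K*z + z)/4 = -3 + (z + K*z)/4 = -3 + (z/4 + K*z/4) = -3 + z/4 + K*z/4)
-574*r(L(2), E(D(3))) = -574*(-3 + (5 + 2)/4 + (-1 - 5*0)*(5 + 2)/4) = -574*(-3 + (1/4)*7 + (1/4)*(-1 + 0)*7) = -574*(-3 + 7/4 + (1/4)*(-1)*7) = -574*(-3 + 7/4 - 7/4) = -574*(-3) = 1722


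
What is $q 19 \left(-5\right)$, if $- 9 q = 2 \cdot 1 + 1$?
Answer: $\frac{95}{3} \approx 31.667$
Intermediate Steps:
$q = - \frac{1}{3}$ ($q = - \frac{2 \cdot 1 + 1}{9} = - \frac{2 + 1}{9} = \left(- \frac{1}{9}\right) 3 = - \frac{1}{3} \approx -0.33333$)
$q 19 \left(-5\right) = \left(- \frac{1}{3}\right) 19 \left(-5\right) = \left(- \frac{19}{3}\right) \left(-5\right) = \frac{95}{3}$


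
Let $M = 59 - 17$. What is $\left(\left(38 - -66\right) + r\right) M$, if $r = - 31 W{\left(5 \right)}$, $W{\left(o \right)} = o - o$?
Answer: $4368$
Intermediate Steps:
$W{\left(o \right)} = 0$
$M = 42$ ($M = 59 - 17 = 42$)
$r = 0$ ($r = \left(-31\right) 0 = 0$)
$\left(\left(38 - -66\right) + r\right) M = \left(\left(38 - -66\right) + 0\right) 42 = \left(\left(38 + 66\right) + 0\right) 42 = \left(104 + 0\right) 42 = 104 \cdot 42 = 4368$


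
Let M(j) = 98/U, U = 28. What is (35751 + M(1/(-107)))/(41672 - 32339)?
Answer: 71509/18666 ≈ 3.8310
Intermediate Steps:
M(j) = 7/2 (M(j) = 98/28 = 98*(1/28) = 7/2)
(35751 + M(1/(-107)))/(41672 - 32339) = (35751 + 7/2)/(41672 - 32339) = (71509/2)/9333 = (71509/2)*(1/9333) = 71509/18666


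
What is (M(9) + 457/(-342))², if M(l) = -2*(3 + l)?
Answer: 75082225/116964 ≈ 641.93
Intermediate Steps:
M(l) = -6 - 2*l
(M(9) + 457/(-342))² = ((-6 - 2*9) + 457/(-342))² = ((-6 - 18) + 457*(-1/342))² = (-24 - 457/342)² = (-8665/342)² = 75082225/116964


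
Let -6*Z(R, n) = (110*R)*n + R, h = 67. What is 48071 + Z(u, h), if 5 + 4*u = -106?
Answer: 657295/8 ≈ 82162.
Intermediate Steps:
u = -111/4 (u = -5/4 + (1/4)*(-106) = -5/4 - 53/2 = -111/4 ≈ -27.750)
Z(R, n) = -R/6 - 55*R*n/3 (Z(R, n) = -((110*R)*n + R)/6 = -(110*R*n + R)/6 = -(R + 110*R*n)/6 = -R/6 - 55*R*n/3)
48071 + Z(u, h) = 48071 - 1/6*(-111/4)*(1 + 110*67) = 48071 - 1/6*(-111/4)*(1 + 7370) = 48071 - 1/6*(-111/4)*7371 = 48071 + 272727/8 = 657295/8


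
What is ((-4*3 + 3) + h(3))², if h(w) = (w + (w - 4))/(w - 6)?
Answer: 841/9 ≈ 93.444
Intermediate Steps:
h(w) = (-4 + 2*w)/(-6 + w) (h(w) = (w + (-4 + w))/(-6 + w) = (-4 + 2*w)/(-6 + w))
((-4*3 + 3) + h(3))² = ((-4*3 + 3) + 2*(-2 + 3)/(-6 + 3))² = ((-12 + 3) + 2*1/(-3))² = (-9 + 2*(-⅓)*1)² = (-9 - ⅔)² = (-29/3)² = 841/9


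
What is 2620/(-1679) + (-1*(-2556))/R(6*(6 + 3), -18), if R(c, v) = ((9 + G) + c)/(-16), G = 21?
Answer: -5740372/11753 ≈ -488.42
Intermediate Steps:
R(c, v) = -15/8 - c/16 (R(c, v) = ((9 + 21) + c)/(-16) = (30 + c)*(-1/16) = -15/8 - c/16)
2620/(-1679) + (-1*(-2556))/R(6*(6 + 3), -18) = 2620/(-1679) + (-1*(-2556))/(-15/8 - 3*(6 + 3)/8) = 2620*(-1/1679) + 2556/(-15/8 - 3*9/8) = -2620/1679 + 2556/(-15/8 - 1/16*54) = -2620/1679 + 2556/(-15/8 - 27/8) = -2620/1679 + 2556/(-21/4) = -2620/1679 + 2556*(-4/21) = -2620/1679 - 3408/7 = -5740372/11753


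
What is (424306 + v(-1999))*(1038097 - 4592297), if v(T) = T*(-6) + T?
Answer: -1543592614200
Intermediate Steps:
v(T) = -5*T (v(T) = -6*T + T = -5*T)
(424306 + v(-1999))*(1038097 - 4592297) = (424306 - 5*(-1999))*(1038097 - 4592297) = (424306 + 9995)*(-3554200) = 434301*(-3554200) = -1543592614200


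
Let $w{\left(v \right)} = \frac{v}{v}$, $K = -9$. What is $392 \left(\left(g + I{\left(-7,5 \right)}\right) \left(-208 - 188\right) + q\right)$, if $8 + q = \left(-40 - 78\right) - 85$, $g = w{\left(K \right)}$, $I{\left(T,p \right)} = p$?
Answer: $-1014104$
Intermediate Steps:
$w{\left(v \right)} = 1$
$g = 1$
$q = -211$ ($q = -8 - 203 = -211$)
$392 \left(\left(g + I{\left(-7,5 \right)}\right) \left(-208 - 188\right) + q\right) = 392 \left(\left(1 + 5\right) \left(-208 - 188\right) - 211\right) = 392 \left(6 \left(-396\right) - 211\right) = 392 \left(-2376 - 211\right) = 392 \left(-2587\right) = -1014104$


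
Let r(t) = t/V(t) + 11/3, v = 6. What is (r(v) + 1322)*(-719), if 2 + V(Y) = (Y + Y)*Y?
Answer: -100087676/105 ≈ -9.5322e+5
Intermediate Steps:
V(Y) = -2 + 2*Y² (V(Y) = -2 + (Y + Y)*Y = -2 + (2*Y)*Y = -2 + 2*Y²)
r(t) = 11/3 + t/(-2 + 2*t²) (r(t) = t/(-2 + 2*t²) + 11/3 = 11/3 + t/(-2 + 2*t²))
(r(v) + 1322)*(-719) = ((-22 + 3*6 + 22*6²)/(6*(-1 + 6²)) + 1322)*(-719) = ((-22 + 18 + 22*36)/(6*(-1 + 36)) + 1322)*(-719) = ((⅙)*(-22 + 18 + 792)/35 + 1322)*(-719) = ((⅙)*(1/35)*788 + 1322)*(-719) = (394/105 + 1322)*(-719) = (139204/105)*(-719) = -100087676/105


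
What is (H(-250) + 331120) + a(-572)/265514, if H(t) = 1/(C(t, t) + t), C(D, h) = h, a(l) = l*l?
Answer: 21979330583243/66378500 ≈ 3.3112e+5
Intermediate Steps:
a(l) = l**2
H(t) = 1/(2*t) (H(t) = 1/(t + t) = 1/(2*t))
(H(-250) + 331120) + a(-572)/265514 = ((1/2)/(-250) + 331120) + (-572)**2/265514 = ((1/2)*(-1/250) + 331120) + 327184*(1/265514) = (-1/500 + 331120) + 163592/132757 = 165559999/500 + 163592/132757 = 21979330583243/66378500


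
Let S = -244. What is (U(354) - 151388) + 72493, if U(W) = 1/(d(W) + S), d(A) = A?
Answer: -8678449/110 ≈ -78895.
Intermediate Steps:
U(W) = 1/(-244 + W) (U(W) = 1/(W - 244) = 1/(-244 + W))
(U(354) - 151388) + 72493 = (1/(-244 + 354) - 151388) + 72493 = (1/110 - 151388) + 72493 = -16652679/110 + 72493 = -8678449/110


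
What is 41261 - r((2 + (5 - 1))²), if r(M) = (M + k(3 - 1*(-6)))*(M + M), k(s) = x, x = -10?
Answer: 39389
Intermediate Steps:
k(s) = -10
r(M) = 2*M*(-10 + M) (r(M) = (M - 10)*(M + M) = (-10 + M)*(2*M) = 2*M*(-10 + M))
41261 - r((2 + (5 - 1))²) = 41261 - 2*(2 + (5 - 1))²*(-10 + (2 + (5 - 1))²) = 41261 - 2*(2 + 4)²*(-10 + (2 + 4)²) = 41261 - 2*6²*(-10 + 6²) = 41261 - 2*36*(-10 + 36) = 41261 - 2*36*26 = 41261 - 1*1872 = 41261 - 1872 = 39389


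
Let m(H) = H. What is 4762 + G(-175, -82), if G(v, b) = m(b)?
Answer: 4680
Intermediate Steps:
G(v, b) = b
4762 + G(-175, -82) = 4762 - 82 = 4680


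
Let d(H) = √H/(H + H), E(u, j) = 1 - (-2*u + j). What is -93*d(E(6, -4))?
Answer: -93*√17/34 ≈ -11.278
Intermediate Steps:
E(u, j) = 1 - j + 2*u (E(u, j) = 1 - (j - 2*u) = 1 + (-j + 2*u) = 1 - j + 2*u)
d(H) = 1/(2*√H) (d(H) = √H/((2*H)) = (1/(2*H))*√H = 1/(2*√H))
-93*d(E(6, -4)) = -93/(2*√(1 - 1*(-4) + 2*6)) = -93/(2*√(1 + 4 + 12)) = -93/(2*√17) = -93*√17/17/2 = -93*√17/34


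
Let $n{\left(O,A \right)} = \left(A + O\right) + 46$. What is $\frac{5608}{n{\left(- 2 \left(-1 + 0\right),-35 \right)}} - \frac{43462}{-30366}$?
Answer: $\frac{85428767}{197379} \approx 432.82$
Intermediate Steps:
$n{\left(O,A \right)} = 46 + A + O$
$\frac{5608}{n{\left(- 2 \left(-1 + 0\right),-35 \right)}} - \frac{43462}{-30366} = \frac{5608}{46 - 35 - 2 \left(-1 + 0\right)} - \frac{43462}{-30366} = \frac{5608}{46 - 35 - -2} - - \frac{21731}{15183} = \frac{5608}{46 - 35 + 2} + \frac{21731}{15183} = \frac{5608}{13} + \frac{21731}{15183} = \frac{85428767}{197379}$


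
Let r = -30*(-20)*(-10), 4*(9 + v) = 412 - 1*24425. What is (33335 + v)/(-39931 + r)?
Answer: -109291/183724 ≈ -0.59486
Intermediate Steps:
v = -24049/4 (v = -9 + (412 - 1*24425)/4 = -9 + (412 - 24425)/4 = -9 + (¼)*(-24013) = -9 - 24013/4 = -24049/4 ≈ -6012.3)
r = -6000 (r = 600*(-10) = -6000)
(33335 + v)/(-39931 + r) = (33335 - 24049/4)/(-39931 - 6000) = (109291/4)/(-45931) = (109291/4)*(-1/45931) = -109291/183724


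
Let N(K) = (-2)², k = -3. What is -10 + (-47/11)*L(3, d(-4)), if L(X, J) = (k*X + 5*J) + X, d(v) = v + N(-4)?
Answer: 172/11 ≈ 15.636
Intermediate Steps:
N(K) = 4
d(v) = 4 + v (d(v) = v + 4 = 4 + v)
L(X, J) = -2*X + 5*J (L(X, J) = (-3*X + 5*J) + X = -2*X + 5*J)
-10 + (-47/11)*L(3, d(-4)) = -10 + (-47/11)*(-2*3 + 5*(4 - 4)) = -10 + (-47*1/11)*(-6 + 5*0) = -10 - 47*(-6 + 0)/11 = -10 - 47/11*(-6) = -10 + 282/11 = 172/11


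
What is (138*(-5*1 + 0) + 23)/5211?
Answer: -667/5211 ≈ -0.12800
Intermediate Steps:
(138*(-5*1 + 0) + 23)/5211 = (138*(-5 + 0) + 23)*(1/5211) = (138*(-5) + 23)*(1/5211) = (-690 + 23)*(1/5211) = -667*1/5211 = -667/5211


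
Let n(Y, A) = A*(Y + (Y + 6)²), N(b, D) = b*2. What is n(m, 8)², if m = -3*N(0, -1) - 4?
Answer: 0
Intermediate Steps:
N(b, D) = 2*b
m = -4 (m = -6*0 - 4 = -3*0 - 4 = 0 - 4 = -4)
n(Y, A) = A*(Y + (6 + Y)²)
n(m, 8)² = (8*(-4 + (6 - 4)²))² = (8*(-4 + 2²))² = (8*(-4 + 4))² = (8*0)² = 0² = 0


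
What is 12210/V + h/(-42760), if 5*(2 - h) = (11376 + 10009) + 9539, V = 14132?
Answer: 380921831/377677700 ≈ 1.0086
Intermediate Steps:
h = -30914/5 (h = 2 - ((11376 + 10009) + 9539)/5 = 2 - (21385 + 9539)/5 = 2 - 1/5*30924 = 2 - 30924/5 = -30914/5 ≈ -6182.8)
12210/V + h/(-42760) = 12210/14132 - 30914/5/(-42760) = 12210*(1/14132) - 30914/5*(-1/42760) = 6105/7066 + 15457/106900 = 380921831/377677700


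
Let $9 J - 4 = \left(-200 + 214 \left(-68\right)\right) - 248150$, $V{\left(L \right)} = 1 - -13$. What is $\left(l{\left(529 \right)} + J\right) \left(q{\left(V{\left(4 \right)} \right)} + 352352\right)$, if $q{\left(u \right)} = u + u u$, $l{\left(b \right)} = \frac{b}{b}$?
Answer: $- \frac{92684671618}{9} \approx -1.0298 \cdot 10^{10}$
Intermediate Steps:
$l{\left(b \right)} = 1$
$V{\left(L \right)} = 14$ ($V{\left(L \right)} = 1 + 13 = 14$)
$q{\left(u \right)} = u + u^{2}$
$J = - \frac{262898}{9}$ ($J = \frac{4}{9} + \frac{\left(-200 + 214 \left(-68\right)\right) - 248150}{9} = \frac{4}{9} + \frac{\left(-200 - 14552\right) - 248150}{9} = \frac{4}{9} + \frac{-14752 - 248150}{9} = \frac{4}{9} + \frac{1}{9} \left(-262902\right) = \frac{4}{9} - \frac{87634}{3} = - \frac{262898}{9} \approx -29211.0$)
$\left(l{\left(529 \right)} + J\right) \left(q{\left(V{\left(4 \right)} \right)} + 352352\right) = \left(1 - \frac{262898}{9}\right) \left(14 \left(1 + 14\right) + 352352\right) = - \frac{262889 \left(14 \cdot 15 + 352352\right)}{9} = - \frac{262889 \left(210 + 352352\right)}{9} = \left(- \frac{262889}{9}\right) 352562 = - \frac{92684671618}{9}$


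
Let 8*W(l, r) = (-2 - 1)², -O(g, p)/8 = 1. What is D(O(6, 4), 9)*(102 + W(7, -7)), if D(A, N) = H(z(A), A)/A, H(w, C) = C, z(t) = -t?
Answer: 825/8 ≈ 103.13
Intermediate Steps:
O(g, p) = -8 (O(g, p) = -8*1 = -8)
D(A, N) = 1 (D(A, N) = A/A = 1)
W(l, r) = 9/8 (W(l, r) = (-2 - 1)²/8 = (⅛)*(-3)² = (⅛)*9 = 9/8)
D(O(6, 4), 9)*(102 + W(7, -7)) = 1*(102 + 9/8) = 1*(825/8) = 825/8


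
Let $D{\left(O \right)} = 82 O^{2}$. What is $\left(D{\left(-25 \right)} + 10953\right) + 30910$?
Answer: $93113$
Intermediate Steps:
$\left(D{\left(-25 \right)} + 10953\right) + 30910 = \left(82 \left(-25\right)^{2} + 10953\right) + 30910 = \left(82 \cdot 625 + 10953\right) + 30910 = \left(51250 + 10953\right) + 30910 = 62203 + 30910 = 93113$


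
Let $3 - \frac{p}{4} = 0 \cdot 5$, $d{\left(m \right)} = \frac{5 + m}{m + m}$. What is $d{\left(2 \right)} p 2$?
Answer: $42$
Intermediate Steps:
$d{\left(m \right)} = \frac{5 + m}{2 m}$
$p = 12$ ($p = 12 - 4 \cdot 0 \cdot 5 = 12 - 0 = 12 + 0 = 12$)
$d{\left(2 \right)} p 2 = \frac{5 + 2}{2 \cdot 2} \cdot 12 \cdot 2 = \frac{1}{2} \cdot \frac{1}{2} \cdot 7 \cdot 12 \cdot 2 = \frac{7}{4} \cdot 12 \cdot 2 = 21 \cdot 2 = 42$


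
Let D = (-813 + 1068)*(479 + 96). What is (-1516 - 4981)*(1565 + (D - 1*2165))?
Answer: -948724425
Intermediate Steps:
D = 146625 (D = 255*575 = 146625)
(-1516 - 4981)*(1565 + (D - 1*2165)) = (-1516 - 4981)*(1565 + (146625 - 1*2165)) = -6497*(1565 + (146625 - 2165)) = -6497*(1565 + 144460) = -6497*146025 = -948724425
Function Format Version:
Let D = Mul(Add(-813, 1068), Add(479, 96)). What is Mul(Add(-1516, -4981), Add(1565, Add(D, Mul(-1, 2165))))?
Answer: -948724425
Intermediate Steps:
D = 146625 (D = Mul(255, 575) = 146625)
Mul(Add(-1516, -4981), Add(1565, Add(D, Mul(-1, 2165)))) = Mul(Add(-1516, -4981), Add(1565, Add(146625, Mul(-1, 2165)))) = Mul(-6497, Add(1565, Add(146625, -2165))) = Mul(-6497, Add(1565, 144460)) = Mul(-6497, 146025) = -948724425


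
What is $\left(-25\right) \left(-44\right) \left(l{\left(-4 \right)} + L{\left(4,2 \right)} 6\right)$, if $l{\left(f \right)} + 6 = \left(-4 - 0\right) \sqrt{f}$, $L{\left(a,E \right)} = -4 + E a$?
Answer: $19800 - 8800 i \approx 19800.0 - 8800.0 i$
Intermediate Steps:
$l{\left(f \right)} = -6 - 4 \sqrt{f}$ ($l{\left(f \right)} = -6 + \left(-4 - 0\right) \sqrt{f} = -6 + \left(-4 + 0\right) \sqrt{f} = -6 - 4 \sqrt{f}$)
$\left(-25\right) \left(-44\right) \left(l{\left(-4 \right)} + L{\left(4,2 \right)} 6\right) = \left(-25\right) \left(-44\right) \left(\left(-6 - 4 \sqrt{-4}\right) + \left(-4 + 2 \cdot 4\right) 6\right) = 1100 \left(\left(-6 - 4 \cdot 2 i\right) + \left(-4 + 8\right) 6\right) = 1100 \left(\left(-6 - 8 i\right) + 4 \cdot 6\right) = 1100 \left(\left(-6 - 8 i\right) + 24\right) = 1100 \left(18 - 8 i\right) = 19800 - 8800 i$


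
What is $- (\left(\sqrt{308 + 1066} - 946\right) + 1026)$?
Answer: $-80 - \sqrt{1374} \approx -117.07$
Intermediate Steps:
$- (\left(\sqrt{308 + 1066} - 946\right) + 1026) = - (\left(\sqrt{1374} - 946\right) + 1026) = - (\left(-946 + \sqrt{1374}\right) + 1026) = - (80 + \sqrt{1374}) = -80 - \sqrt{1374}$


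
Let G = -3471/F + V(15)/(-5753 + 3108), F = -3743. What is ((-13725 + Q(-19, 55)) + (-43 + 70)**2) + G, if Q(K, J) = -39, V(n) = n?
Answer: -25808087715/1980047 ≈ -13034.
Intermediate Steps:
G = 1824930/1980047 (G = -3471/(-3743) + 15/(-5753 + 3108) = -3471*(-1/3743) + 15/(-2645) = 3471/3743 + 15*(-1/2645) = 3471/3743 - 3/529 = 1824930/1980047 ≈ 0.92166)
((-13725 + Q(-19, 55)) + (-43 + 70)**2) + G = ((-13725 - 39) + (-43 + 70)**2) + 1824930/1980047 = (-13764 + 27**2) + 1824930/1980047 = (-13764 + 729) + 1824930/1980047 = -13035 + 1824930/1980047 = -25808087715/1980047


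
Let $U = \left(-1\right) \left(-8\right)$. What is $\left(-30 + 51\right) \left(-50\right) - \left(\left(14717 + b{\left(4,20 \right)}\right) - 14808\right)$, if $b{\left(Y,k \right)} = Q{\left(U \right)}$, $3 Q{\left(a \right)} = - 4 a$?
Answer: $- \frac{2845}{3} \approx -948.33$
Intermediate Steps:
$U = 8$
$Q{\left(a \right)} = - \frac{4 a}{3}$ ($Q{\left(a \right)} = \frac{\left(-4\right) a}{3} = - \frac{4 a}{3}$)
$b{\left(Y,k \right)} = - \frac{32}{3}$ ($b{\left(Y,k \right)} = \left(- \frac{4}{3}\right) 8 = - \frac{32}{3}$)
$\left(-30 + 51\right) \left(-50\right) - \left(\left(14717 + b{\left(4,20 \right)}\right) - 14808\right) = \left(-30 + 51\right) \left(-50\right) - \left(\left(14717 - \frac{32}{3}\right) - 14808\right) = 21 \left(-50\right) - \left(\frac{44119}{3} - 14808\right) = -1050 - - \frac{305}{3} = -1050 + \frac{305}{3} = - \frac{2845}{3}$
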